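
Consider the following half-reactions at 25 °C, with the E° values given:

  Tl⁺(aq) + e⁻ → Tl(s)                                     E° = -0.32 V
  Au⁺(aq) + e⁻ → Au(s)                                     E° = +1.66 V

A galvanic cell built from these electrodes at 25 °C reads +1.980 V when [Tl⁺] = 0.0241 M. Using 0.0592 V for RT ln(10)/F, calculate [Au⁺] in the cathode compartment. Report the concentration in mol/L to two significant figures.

Au⁺/Au is the cathode, Tl⁺/Tl the anode: E°cell = +1.98 V, n = 1.
Overall reaction: Au⁺(aq) + Tl(s) → Au(s) + Tl⁺(aq); Q = [Tl⁺]^1/[Au⁺]^1.
From E = E° − (0.0592/n) log Q: log Q = (E° − E)·n/0.0592 = (+1.98 − (+1.980))·1/0.0592 = 0.0000.
So 1·log[Au⁺] = 1·log(0.0241) − log Q = -1.6180 − (0.0000) = -1.6180; [Au⁺] = 10^(-1.6180) ≈ 0.024 M.

0.024 M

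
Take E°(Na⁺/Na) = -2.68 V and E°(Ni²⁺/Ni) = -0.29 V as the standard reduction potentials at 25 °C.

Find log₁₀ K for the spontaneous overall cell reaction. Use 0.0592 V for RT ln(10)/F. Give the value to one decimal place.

80.7

Cathode: Ni²⁺/Ni; anode: Na⁺/Na. E°cell = +2.39 V, n = 2.
log K = nE°cell / 0.0592 = (2)(+2.39) / 0.0592 = 80.7.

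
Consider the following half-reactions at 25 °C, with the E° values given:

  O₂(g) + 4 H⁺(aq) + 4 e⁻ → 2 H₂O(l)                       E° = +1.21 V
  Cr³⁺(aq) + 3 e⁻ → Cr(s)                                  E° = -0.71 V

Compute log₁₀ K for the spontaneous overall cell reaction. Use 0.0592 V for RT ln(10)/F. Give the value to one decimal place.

Cathode: O₂/H₂O; anode: Cr³⁺/Cr. E°cell = +1.92 V, n = 12.
log K = nE°cell / 0.0592 = (12)(+1.92) / 0.0592 = 389.2.

389.2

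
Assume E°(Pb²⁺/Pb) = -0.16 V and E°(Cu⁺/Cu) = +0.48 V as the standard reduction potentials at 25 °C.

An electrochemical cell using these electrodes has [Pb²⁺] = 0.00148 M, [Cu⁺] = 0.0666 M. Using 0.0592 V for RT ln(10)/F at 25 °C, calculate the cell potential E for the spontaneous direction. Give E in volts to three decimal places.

Cu⁺/Cu is the cathode (higher E°), Pb²⁺/Pb the anode: E°cell = +0.48 − (-0.16) = +0.64 V, n = 2.
Overall: 2 Cu⁺(aq) + Pb(s) → 2 Cu(s) + Pb²⁺(aq)
Q = [Pb²⁺] / ([Cu⁺]^2); log Q = -0.477.
E = E° − (0.0592/n) log Q = +0.64 − (0.0592/2)(-0.477) = +0.654 V.

+0.654 V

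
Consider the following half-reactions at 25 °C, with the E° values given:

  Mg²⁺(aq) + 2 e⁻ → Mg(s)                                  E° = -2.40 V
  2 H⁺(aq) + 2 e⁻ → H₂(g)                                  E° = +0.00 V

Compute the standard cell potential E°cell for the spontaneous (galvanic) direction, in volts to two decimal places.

+2.40 V

The H⁺/H₂ couple has the higher reduction potential, so it is the cathode; Mg²⁺/Mg is oxidised at the anode.
E°cell = E°(cathode) − E°(anode) = (+0.00) − (-2.40) = +2.40 V.
Since E°cell > 0, the reaction is spontaneous under standard conditions.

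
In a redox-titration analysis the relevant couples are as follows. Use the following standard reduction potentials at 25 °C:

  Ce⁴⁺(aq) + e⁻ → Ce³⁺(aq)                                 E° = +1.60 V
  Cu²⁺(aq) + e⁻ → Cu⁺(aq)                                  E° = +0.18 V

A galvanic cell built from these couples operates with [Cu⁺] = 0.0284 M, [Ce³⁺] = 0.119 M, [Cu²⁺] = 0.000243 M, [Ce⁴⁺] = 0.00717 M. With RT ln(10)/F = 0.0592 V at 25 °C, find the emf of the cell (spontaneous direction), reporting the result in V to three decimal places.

Ce⁴⁺/Ce³⁺ is the cathode (higher E°), Cu²⁺/Cu⁺ the anode: E°cell = +1.60 − (+0.18) = +1.42 V, n = 1.
Overall: Ce⁴⁺(aq) + Cu⁺(aq) → Ce³⁺(aq) + Cu²⁺(aq)
Q = [Ce³⁺]·[Cu²⁺] / ([Ce⁴⁺]·[Cu⁺]); log Q = -0.848.
E = E° − (0.0592/n) log Q = +1.42 − (0.0592/1)(-0.848) = +1.470 V.

+1.470 V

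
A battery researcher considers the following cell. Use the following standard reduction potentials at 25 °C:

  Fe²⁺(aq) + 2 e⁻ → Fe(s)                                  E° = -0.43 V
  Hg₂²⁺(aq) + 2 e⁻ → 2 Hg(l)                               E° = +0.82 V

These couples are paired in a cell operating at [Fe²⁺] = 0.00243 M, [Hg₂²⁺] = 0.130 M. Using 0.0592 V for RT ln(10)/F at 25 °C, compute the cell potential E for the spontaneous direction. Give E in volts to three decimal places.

+1.301 V

Hg₂²⁺/Hg is the cathode (higher E°), Fe²⁺/Fe the anode: E°cell = +0.82 − (-0.43) = +1.25 V, n = 2.
Overall: Hg₂²⁺(aq) + Fe(s) → 2 Hg(l) + Fe²⁺(aq)
Q = [Fe²⁺] / ([Hg₂²⁺]); log Q = -1.728.
E = E° − (0.0592/n) log Q = +1.25 − (0.0592/2)(-1.728) = +1.301 V.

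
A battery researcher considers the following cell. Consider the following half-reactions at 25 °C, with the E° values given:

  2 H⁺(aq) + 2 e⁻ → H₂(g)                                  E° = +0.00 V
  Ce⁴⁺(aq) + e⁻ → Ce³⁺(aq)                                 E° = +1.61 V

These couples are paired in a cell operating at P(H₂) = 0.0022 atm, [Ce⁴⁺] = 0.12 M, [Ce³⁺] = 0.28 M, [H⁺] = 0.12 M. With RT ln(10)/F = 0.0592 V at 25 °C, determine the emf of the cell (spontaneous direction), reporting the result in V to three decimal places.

Ce⁴⁺/Ce³⁺ is the cathode (higher E°), H⁺/H₂ the anode: E°cell = +1.61 − (+0.00) = +1.61 V, n = 2.
Overall: 2 Ce⁴⁺(aq) + H₂(g) → 2 Ce³⁺(aq) + 2 H⁺(aq)
Q = [Ce³⁺]^2·[H⁺]^2 / ([Ce⁴⁺]^2·P(H₂)); log Q = 1.552.
E = E° − (0.0592/n) log Q = +1.61 − (0.0592/2)(1.552) = +1.564 V.

+1.564 V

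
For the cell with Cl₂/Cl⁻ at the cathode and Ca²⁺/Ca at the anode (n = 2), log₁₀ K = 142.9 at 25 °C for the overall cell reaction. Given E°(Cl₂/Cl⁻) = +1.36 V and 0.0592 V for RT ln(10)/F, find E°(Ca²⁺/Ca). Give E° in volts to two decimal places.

-2.87 V

E°cell = (0.0592/n)·log K = (0.0592/2)(142.9) = +4.230 V.
Since Cl₂/Cl⁻ is the cathode and Ca²⁺/Ca the anode, E°cell = E°(Cl₂/Cl⁻) − E°(Ca²⁺/Ca).
So E°(Ca²⁺/Ca) = E°(Cl₂/Cl⁻) − E°cell = (+1.36) − (+4.230) = -2.87 V.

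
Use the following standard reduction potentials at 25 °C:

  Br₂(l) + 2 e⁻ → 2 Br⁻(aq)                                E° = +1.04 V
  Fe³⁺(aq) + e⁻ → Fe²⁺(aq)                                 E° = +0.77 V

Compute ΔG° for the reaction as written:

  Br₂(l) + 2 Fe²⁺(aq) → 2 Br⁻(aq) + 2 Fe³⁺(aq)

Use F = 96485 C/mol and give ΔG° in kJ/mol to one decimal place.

-52.1 kJ/mol

As written, Br₂/Br⁻ is reduced (cathode) and Fe³⁺/Fe²⁺ is oxidised (anode), so E°cell = (+1.04) − (+0.77) = +0.27 V.
Balancing electrons gives n = 2.
ΔG° = −nFE° = −(2)(96485)(+0.27) = -52,102 J = -52.1 kJ/mol.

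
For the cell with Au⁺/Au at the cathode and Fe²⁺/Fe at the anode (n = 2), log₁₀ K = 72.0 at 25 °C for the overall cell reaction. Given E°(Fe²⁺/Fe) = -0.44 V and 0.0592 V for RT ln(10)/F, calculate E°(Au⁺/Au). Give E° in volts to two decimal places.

E°cell = (0.0592/n)·log K = (0.0592/2)(72.0) = +2.131 V.
Since Au⁺/Au is the cathode and Fe²⁺/Fe the anode, E°cell = E°(Au⁺/Au) − E°(Fe²⁺/Fe).
So E°(Au⁺/Au) = E°cell + E°(Fe²⁺/Fe) = +2.131 + (-0.44) = +1.69 V.

+1.69 V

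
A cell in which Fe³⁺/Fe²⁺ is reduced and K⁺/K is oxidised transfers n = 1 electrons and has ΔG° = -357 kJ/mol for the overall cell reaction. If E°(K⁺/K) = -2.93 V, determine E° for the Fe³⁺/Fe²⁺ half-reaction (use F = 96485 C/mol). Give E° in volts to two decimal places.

E°cell = −ΔG°/(nF) = −(-357×10³)/((1)(96485)) = +3.700 V.
Since Fe³⁺/Fe²⁺ is the cathode and K⁺/K the anode, E°cell = E°(Fe³⁺/Fe²⁺) − E°(K⁺/K).
So E°(Fe³⁺/Fe²⁺) = E°cell + E°(K⁺/K) = +3.700 + (-2.93) = +0.77 V.

+0.77 V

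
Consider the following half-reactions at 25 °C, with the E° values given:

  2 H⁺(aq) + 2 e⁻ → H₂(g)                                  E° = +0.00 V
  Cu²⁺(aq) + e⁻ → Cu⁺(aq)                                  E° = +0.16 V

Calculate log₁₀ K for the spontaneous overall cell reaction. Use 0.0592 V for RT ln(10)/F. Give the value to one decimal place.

5.4

Cathode: Cu²⁺/Cu⁺; anode: H⁺/H₂. E°cell = +0.16 V, n = 2.
log K = nE°cell / 0.0592 = (2)(+0.16) / 0.0592 = 5.4.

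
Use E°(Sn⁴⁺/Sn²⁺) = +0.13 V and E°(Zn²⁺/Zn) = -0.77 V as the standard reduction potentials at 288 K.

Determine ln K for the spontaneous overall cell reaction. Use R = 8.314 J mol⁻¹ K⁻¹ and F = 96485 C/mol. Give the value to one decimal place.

72.5

Cathode: Sn⁴⁺/Sn²⁺; anode: Zn²⁺/Zn. E°cell = (+0.13) − (-0.77) = +0.90 V, with n = 2.
ΔG° = −nFE° = −RT ln K, so ln K = nFE°/(RT) = (2)(96485)(+0.90) / ((8.314)(288)) = 72.532.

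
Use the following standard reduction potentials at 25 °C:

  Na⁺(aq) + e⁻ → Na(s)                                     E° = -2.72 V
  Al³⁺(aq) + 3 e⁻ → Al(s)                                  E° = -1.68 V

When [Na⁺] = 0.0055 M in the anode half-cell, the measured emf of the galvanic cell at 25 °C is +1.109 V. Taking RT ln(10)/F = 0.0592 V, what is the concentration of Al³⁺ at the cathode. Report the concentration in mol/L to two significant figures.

Al³⁺/Al is the cathode, Na⁺/Na the anode: E°cell = +1.04 V, n = 3.
Overall reaction: Al³⁺(aq) + 3 Na(s) → Al(s) + 3 Na⁺(aq); Q = [Na⁺]^3/[Al³⁺]^1.
From E = E° − (0.0592/n) log Q: log Q = (E° − E)·n/0.0592 = (+1.04 − (+1.109))·3/0.0592 = -3.4966.
So 1·log[Al³⁺] = 3·log(0.0055) − log Q = -6.7789 − (-3.4966) = -3.2823; [Al³⁺] = 10^(-3.2823) ≈ 0.00052 M.

0.00052 M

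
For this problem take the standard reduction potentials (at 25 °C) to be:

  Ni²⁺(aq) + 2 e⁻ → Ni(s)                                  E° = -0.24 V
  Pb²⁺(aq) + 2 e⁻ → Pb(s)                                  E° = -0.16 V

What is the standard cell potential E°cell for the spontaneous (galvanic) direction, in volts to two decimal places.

+0.08 V

The Pb²⁺/Pb couple has the higher reduction potential, so it is the cathode; Ni²⁺/Ni is oxidised at the anode.
E°cell = E°(cathode) − E°(anode) = (-0.16) − (-0.24) = +0.08 V.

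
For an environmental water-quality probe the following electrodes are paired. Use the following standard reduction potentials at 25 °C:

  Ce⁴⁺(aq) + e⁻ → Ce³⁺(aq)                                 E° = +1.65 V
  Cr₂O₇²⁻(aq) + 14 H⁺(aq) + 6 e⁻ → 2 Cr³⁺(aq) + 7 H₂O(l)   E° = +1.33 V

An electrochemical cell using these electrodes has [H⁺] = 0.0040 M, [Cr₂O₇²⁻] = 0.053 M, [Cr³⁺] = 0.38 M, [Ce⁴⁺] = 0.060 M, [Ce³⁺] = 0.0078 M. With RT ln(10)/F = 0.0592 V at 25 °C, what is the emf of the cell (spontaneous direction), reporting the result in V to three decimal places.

+0.708 V

Ce⁴⁺/Ce³⁺ is the cathode (higher E°), Cr₂O₇²⁻/Cr³⁺ the anode: E°cell = +1.65 − (+1.33) = +0.32 V, n = 6.
Overall: 6 Ce⁴⁺(aq) + 2 Cr³⁺(aq) + 7 H₂O(l) → 6 Ce³⁺(aq) + Cr₂O₇²⁻(aq) + 14 H⁺(aq)
Q = [Ce³⁺]^6·[Cr₂O₇²⁻]·[H⁺]^14 / ([Ce⁴⁺]^6·[Cr³⁺]^2); log Q = -39.323.
E = E° − (0.0592/n) log Q = +0.32 − (0.0592/6)(-39.323) = +0.708 V.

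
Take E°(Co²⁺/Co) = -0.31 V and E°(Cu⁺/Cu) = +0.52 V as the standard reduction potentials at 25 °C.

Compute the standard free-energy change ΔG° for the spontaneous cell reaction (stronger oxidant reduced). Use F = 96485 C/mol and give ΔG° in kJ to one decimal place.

-160.2 kJ

Cu⁺/Cu (E° = +0.52 V) is the cathode; Co²⁺/Co (E° = -0.31 V) is the anode, so E°cell = +0.83 V.
Balancing electrons gives n = 2 (lcm of 1 and 2).
ΔG° = −nFE° = −(2)(96485)(+0.83) = -160,165 J = -160.2 kJ.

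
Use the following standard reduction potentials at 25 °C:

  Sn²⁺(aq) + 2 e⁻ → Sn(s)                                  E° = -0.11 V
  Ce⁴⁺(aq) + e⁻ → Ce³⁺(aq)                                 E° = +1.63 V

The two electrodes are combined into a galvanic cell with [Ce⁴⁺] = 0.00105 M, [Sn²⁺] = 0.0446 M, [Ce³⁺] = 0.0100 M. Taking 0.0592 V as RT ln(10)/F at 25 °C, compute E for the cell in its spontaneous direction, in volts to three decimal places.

+1.722 V

Ce⁴⁺/Ce³⁺ is the cathode (higher E°), Sn²⁺/Sn the anode: E°cell = +1.63 − (-0.11) = +1.74 V, n = 2.
Overall: 2 Ce⁴⁺(aq) + Sn(s) → 2 Ce³⁺(aq) + Sn²⁺(aq)
Q = [Ce³⁺]^2·[Sn²⁺] / ([Ce⁴⁺]^2); log Q = 0.607.
E = E° − (0.0592/n) log Q = +1.74 − (0.0592/2)(0.607) = +1.722 V.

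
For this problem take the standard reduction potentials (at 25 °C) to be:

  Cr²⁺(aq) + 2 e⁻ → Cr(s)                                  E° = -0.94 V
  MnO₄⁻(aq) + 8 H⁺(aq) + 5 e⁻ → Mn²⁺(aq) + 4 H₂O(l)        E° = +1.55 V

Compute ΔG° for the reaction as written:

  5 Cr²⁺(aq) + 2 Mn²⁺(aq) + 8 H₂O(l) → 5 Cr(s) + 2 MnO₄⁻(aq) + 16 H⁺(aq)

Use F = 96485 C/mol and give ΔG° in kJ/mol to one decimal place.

As written, Cr²⁺/Cr is reduced (cathode) and MnO₄⁻/Mn²⁺ is oxidised (anode), so E°cell = (-0.94) − (+1.55) = -2.49 V.
Balancing electrons gives n = 10.
ΔG° = −nFE° = −(10)(96485)(-2.49) = 2,402,476 J = +2402.5 kJ/mol.

+2402.5 kJ/mol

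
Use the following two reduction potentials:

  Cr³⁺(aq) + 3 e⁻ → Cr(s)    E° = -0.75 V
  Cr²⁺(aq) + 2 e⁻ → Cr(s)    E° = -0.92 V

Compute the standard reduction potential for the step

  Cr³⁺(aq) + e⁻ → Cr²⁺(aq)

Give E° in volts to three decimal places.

Sequential free energies add, so n₃E°₃ = n₁E°₁ + n₂E°₂.
With n₃ = 3, and the known step contributing 2×(-0.92) V, the unknown satisfies 1·E° = 3×(-0.75) − 2×(-0.92) = -0.410.
E° = -0.410 / 1 = -0.410 V.

-0.410 V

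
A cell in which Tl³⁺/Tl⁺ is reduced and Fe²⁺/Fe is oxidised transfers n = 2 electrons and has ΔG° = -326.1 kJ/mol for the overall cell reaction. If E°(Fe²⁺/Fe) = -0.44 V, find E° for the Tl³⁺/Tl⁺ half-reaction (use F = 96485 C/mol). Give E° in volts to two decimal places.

E°cell = −ΔG°/(nF) = −(-326.1×10³)/((2)(96485)) = +1.690 V.
Since Tl³⁺/Tl⁺ is the cathode and Fe²⁺/Fe the anode, E°cell = E°(Tl³⁺/Tl⁺) − E°(Fe²⁺/Fe).
So E°(Tl³⁺/Tl⁺) = E°cell + E°(Fe²⁺/Fe) = +1.690 + (-0.44) = +1.25 V.

+1.25 V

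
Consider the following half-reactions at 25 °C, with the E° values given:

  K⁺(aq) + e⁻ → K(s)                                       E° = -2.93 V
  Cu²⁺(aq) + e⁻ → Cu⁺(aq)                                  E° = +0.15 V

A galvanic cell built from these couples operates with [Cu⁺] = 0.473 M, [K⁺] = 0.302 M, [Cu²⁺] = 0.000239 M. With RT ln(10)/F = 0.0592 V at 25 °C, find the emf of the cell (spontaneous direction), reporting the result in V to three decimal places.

+2.916 V

Cu²⁺/Cu⁺ is the cathode (higher E°), K⁺/K the anode: E°cell = +0.15 − (-2.93) = +3.08 V, n = 1.
Overall: Cu²⁺(aq) + K(s) → Cu⁺(aq) + K⁺(aq)
Q = [Cu⁺]·[K⁺] / ([Cu²⁺]); log Q = 2.776.
E = E° − (0.0592/n) log Q = +3.08 − (0.0592/1)(2.776) = +2.916 V.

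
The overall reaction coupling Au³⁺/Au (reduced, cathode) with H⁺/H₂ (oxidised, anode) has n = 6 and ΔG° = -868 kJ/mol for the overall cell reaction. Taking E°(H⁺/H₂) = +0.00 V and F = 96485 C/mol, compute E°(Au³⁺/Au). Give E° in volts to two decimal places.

E°cell = −ΔG°/(nF) = −(-868×10³)/((6)(96485)) = +1.499 V.
Since Au³⁺/Au is the cathode and H⁺/H₂ the anode, E°cell = E°(Au³⁺/Au) − E°(H⁺/H₂).
So E°(Au³⁺/Au) = E°cell + E°(H⁺/H₂) = +1.499 + (+0.00) = +1.50 V.

+1.50 V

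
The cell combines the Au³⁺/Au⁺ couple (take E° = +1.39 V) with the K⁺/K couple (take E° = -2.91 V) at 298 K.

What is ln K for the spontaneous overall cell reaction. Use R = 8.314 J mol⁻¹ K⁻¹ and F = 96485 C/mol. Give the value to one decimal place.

334.9

Cathode: Au³⁺/Au⁺; anode: K⁺/K. E°cell = (+1.39) − (-2.91) = +4.30 V, with n = 2.
ΔG° = −nFE° = −RT ln K, so ln K = nFE°/(RT) = (2)(96485)(+4.30) / ((8.314)(298)) = 334.913.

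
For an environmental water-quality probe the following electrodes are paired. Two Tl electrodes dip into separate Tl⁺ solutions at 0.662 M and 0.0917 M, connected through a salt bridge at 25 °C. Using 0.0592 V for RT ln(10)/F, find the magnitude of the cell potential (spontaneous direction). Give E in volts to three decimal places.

+0.051 V

For a concentration cell E°cell = 0. The 0.662 M side is the cathode (reduction is favoured where [Tl⁺] is higher).
With n = 1, E = −(0.0592/1) log([Tl⁺]ₐₙ/[Tl⁺]꜀ₐₜ) = −(0.0592/1) log(0.0917/0.662) = −(0.0592/1)(-0.858) = +0.051 V.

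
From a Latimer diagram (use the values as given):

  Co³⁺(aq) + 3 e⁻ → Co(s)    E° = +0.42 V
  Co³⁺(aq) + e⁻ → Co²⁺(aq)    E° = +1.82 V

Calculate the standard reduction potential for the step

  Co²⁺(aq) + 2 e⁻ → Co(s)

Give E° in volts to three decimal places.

-0.280 V

Sequential free energies add, so n₃E°₃ = n₁E°₁ + n₂E°₂.
With n₃ = 3, and the known step contributing 1×(+1.82) V, the unknown satisfies 2·E° = 3×(+0.42) − 1×(+1.82) = -0.560.
E° = -0.560 / 2 = -0.280 V.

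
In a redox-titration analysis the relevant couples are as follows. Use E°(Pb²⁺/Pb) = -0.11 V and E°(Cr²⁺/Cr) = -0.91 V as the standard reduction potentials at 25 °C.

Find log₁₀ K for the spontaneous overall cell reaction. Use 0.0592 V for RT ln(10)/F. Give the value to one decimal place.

Cathode: Pb²⁺/Pb; anode: Cr²⁺/Cr. E°cell = +0.80 V, n = 2.
log K = nE°cell / 0.0592 = (2)(+0.80) / 0.0592 = 27.0.

27.0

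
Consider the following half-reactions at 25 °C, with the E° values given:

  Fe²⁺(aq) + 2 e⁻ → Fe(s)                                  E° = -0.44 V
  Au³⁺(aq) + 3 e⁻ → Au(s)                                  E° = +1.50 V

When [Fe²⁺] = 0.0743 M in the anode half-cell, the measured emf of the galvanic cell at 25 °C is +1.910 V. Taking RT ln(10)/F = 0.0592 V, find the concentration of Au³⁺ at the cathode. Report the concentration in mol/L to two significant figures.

0.00061 M

Au³⁺/Au is the cathode, Fe²⁺/Fe the anode: E°cell = +1.94 V, n = 6.
Overall reaction: 2 Au³⁺(aq) + 3 Fe(s) → 2 Au(s) + 3 Fe²⁺(aq); Q = [Fe²⁺]^3/[Au³⁺]^2.
From E = E° − (0.0592/n) log Q: log Q = (E° − E)·n/0.0592 = (+1.94 − (+1.910))·6/0.0592 = 3.0405.
So 2·log[Au³⁺] = 3·log(0.0743) − log Q = -3.3870 − (3.0405) = -6.4275; log[Au³⁺] = -6.4275 / 2 = -3.2138; [Au³⁺] = 10^(-3.2138) ≈ 0.00061 M.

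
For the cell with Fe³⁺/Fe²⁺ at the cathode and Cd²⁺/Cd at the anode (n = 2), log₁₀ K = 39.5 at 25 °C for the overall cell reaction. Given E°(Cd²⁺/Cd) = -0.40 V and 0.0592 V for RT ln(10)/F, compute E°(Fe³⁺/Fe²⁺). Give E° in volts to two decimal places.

+0.77 V

E°cell = (0.0592/n)·log K = (0.0592/2)(39.5) = +1.169 V.
Since Fe³⁺/Fe²⁺ is the cathode and Cd²⁺/Cd the anode, E°cell = E°(Fe³⁺/Fe²⁺) − E°(Cd²⁺/Cd).
So E°(Fe³⁺/Fe²⁺) = E°cell + E°(Cd²⁺/Cd) = +1.169 + (-0.40) = +0.77 V.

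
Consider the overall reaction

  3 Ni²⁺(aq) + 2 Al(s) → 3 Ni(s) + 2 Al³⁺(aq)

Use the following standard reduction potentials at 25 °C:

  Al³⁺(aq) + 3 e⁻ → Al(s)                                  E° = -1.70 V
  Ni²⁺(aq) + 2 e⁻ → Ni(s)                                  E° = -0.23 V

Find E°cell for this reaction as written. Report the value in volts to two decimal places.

+1.47 V

The Ni²⁺/Ni couple has the higher reduction potential, so it is the cathode; Al³⁺/Al is oxidised at the anode.
E°cell = E°(cathode) − E°(anode) = (-0.23) − (-1.70) = +1.47 V.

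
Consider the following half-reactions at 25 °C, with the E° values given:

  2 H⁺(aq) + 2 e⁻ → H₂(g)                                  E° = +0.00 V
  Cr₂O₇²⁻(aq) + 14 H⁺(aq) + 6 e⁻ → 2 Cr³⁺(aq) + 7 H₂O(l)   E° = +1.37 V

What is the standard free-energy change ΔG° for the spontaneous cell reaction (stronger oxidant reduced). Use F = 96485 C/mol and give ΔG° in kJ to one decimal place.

Cr₂O₇²⁻/Cr³⁺ (E° = +1.37 V) is the cathode; H⁺/H₂ (E° = +0.00 V) is the anode, so E°cell = +1.37 V.
Balancing electrons gives n = 6 (lcm of 6 and 2).
ΔG° = −nFE° = −(6)(96485)(+1.37) = -793,107 J = -793.1 kJ.

-793.1 kJ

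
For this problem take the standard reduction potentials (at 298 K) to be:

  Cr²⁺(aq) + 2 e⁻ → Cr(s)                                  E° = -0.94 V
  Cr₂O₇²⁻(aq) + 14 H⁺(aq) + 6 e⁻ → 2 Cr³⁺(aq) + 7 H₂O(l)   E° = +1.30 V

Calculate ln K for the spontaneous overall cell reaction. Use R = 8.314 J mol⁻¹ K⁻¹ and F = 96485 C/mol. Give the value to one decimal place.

523.4

Cathode: Cr₂O₇²⁻/Cr³⁺; anode: Cr²⁺/Cr. E°cell = (+1.30) − (-0.94) = +2.24 V, with n = 6.
ΔG° = −nFE° = −RT ln K, so ln K = nFE°/(RT) = (6)(96485)(+2.24) / ((8.314)(298)) = 523.399.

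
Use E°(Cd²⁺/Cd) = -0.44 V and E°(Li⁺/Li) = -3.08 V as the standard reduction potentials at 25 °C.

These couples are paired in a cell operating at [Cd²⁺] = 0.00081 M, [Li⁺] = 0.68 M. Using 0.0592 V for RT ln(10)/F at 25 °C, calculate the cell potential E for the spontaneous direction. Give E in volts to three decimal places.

+2.558 V

Cd²⁺/Cd is the cathode (higher E°), Li⁺/Li the anode: E°cell = -0.44 − (-3.08) = +2.64 V, n = 2.
Overall: Cd²⁺(aq) + 2 Li(s) → Cd(s) + 2 Li⁺(aq)
Q = [Li⁺]^2 / ([Cd²⁺]); log Q = 2.757.
E = E° − (0.0592/n) log Q = +2.64 − (0.0592/2)(2.757) = +2.558 V.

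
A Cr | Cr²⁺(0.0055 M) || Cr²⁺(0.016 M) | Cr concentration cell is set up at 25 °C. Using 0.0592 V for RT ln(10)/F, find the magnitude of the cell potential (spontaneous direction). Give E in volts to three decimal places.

+0.014 V

For a concentration cell E°cell = 0. The 0.016 M side is the cathode (reduction is favoured where [Cr²⁺] is higher).
With n = 2, E = −(0.0592/2) log([Cr²⁺]ₐₙ/[Cr²⁺]꜀ₐₜ) = −(0.0592/2) log(0.0055/0.016) = −(0.0592/2)(-0.464) = +0.014 V.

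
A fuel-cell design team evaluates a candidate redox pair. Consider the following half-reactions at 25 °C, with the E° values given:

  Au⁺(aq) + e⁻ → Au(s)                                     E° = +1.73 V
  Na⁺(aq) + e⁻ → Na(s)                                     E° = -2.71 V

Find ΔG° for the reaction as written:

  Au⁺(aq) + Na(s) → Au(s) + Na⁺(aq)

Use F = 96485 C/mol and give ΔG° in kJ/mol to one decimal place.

-428.4 kJ/mol

As written, Au⁺/Au is reduced (cathode) and Na⁺/Na is oxidised (anode), so E°cell = (+1.73) − (-2.71) = +4.44 V.
Balancing electrons gives n = 1.
ΔG° = −nFE° = −(1)(96485)(+4.44) = -428,393 J = -428.4 kJ/mol.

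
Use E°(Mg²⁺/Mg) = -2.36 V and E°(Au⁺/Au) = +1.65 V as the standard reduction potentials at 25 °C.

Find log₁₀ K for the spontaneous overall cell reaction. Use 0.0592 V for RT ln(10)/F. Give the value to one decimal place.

135.5

Cathode: Au⁺/Au; anode: Mg²⁺/Mg. E°cell = +4.01 V, n = 2.
log K = nE°cell / 0.0592 = (2)(+4.01) / 0.0592 = 135.5.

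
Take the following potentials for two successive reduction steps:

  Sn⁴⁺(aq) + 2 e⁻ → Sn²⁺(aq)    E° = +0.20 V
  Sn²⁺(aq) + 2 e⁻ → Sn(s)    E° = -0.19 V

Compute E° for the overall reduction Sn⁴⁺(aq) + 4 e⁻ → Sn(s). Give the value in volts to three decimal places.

+0.005 V

Since ΔG° = −nFE° is additive over sequential reductions, n₃E°₃ = n₁E°₁ + n₂E°₂.
E°₃ = (2×+0.20 + 2×-0.19) / 4 = (+0.020) / 4 = +0.005 V.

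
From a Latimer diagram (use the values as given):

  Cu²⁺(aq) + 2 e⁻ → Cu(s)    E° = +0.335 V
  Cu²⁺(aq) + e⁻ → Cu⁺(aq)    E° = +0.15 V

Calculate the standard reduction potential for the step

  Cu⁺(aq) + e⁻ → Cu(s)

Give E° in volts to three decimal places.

Sequential free energies add, so n₃E°₃ = n₁E°₁ + n₂E°₂.
With n₃ = 2, and the known step contributing 1×(+0.15) V, the unknown satisfies 1·E° = 2×(+0.335) − 1×(+0.15) = +0.520.
E° = +0.520 / 1 = +0.520 V.

+0.520 V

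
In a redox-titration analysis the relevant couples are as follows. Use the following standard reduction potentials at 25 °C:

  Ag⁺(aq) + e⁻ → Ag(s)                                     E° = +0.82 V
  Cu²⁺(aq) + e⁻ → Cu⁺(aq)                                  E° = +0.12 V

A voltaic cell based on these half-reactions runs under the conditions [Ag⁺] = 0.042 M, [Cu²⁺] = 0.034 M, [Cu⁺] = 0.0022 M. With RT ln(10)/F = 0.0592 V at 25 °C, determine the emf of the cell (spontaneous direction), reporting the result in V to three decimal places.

+0.548 V

Ag⁺/Ag is the cathode (higher E°), Cu²⁺/Cu⁺ the anode: E°cell = +0.82 − (+0.12) = +0.70 V, n = 1.
Overall: Ag⁺(aq) + Cu⁺(aq) → Ag(s) + Cu²⁺(aq)
Q = [Cu²⁺] / ([Ag⁺]·[Cu⁺]); log Q = 2.566.
E = E° − (0.0592/n) log Q = +0.70 − (0.0592/1)(2.566) = +0.548 V.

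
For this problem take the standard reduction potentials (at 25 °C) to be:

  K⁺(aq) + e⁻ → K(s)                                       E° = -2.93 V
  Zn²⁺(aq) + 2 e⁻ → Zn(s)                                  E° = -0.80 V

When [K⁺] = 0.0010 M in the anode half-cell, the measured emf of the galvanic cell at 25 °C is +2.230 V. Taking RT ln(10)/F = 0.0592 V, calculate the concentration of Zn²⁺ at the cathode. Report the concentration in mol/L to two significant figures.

Zn²⁺/Zn is the cathode, K⁺/K the anode: E°cell = +2.13 V, n = 2.
Overall reaction: Zn²⁺(aq) + 2 K(s) → Zn(s) + 2 K⁺(aq); Q = [K⁺]^2/[Zn²⁺]^1.
From E = E° − (0.0592/n) log Q: log Q = (E° − E)·n/0.0592 = (+2.13 − (+2.230))·2/0.0592 = -3.3784.
So 1·log[Zn²⁺] = 2·log(0.001) − log Q = -6.0000 − (-3.3784) = -2.6216; [Zn²⁺] = 10^(-2.6216) ≈ 0.0024 M.

0.0024 M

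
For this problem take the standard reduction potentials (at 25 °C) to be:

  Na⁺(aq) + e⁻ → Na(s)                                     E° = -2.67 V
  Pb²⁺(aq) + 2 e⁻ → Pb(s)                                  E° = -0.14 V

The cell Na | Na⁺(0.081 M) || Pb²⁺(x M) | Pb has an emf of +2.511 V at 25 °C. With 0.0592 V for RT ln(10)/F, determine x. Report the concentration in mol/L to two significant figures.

Pb²⁺/Pb is the cathode, Na⁺/Na the anode: E°cell = +2.53 V, n = 2.
Overall reaction: Pb²⁺(aq) + 2 Na(s) → Pb(s) + 2 Na⁺(aq); Q = [Na⁺]^2/[Pb²⁺]^1.
From E = E° − (0.0592/n) log Q: log Q = (E° − E)·n/0.0592 = (+2.53 − (+2.511))·2/0.0592 = 0.6419.
So 1·log[Pb²⁺] = 2·log(0.081) − log Q = -2.1830 − (0.6419) = -2.8249; [Pb²⁺] = 10^(-2.8249) ≈ 0.0015 M.

0.0015 M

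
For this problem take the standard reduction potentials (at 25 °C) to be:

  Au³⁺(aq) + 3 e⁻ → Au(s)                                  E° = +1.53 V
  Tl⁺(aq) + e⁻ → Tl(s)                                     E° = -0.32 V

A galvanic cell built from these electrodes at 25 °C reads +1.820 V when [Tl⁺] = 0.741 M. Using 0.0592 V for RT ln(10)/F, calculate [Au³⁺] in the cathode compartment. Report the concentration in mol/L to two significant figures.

0.012 M

Au³⁺/Au is the cathode, Tl⁺/Tl the anode: E°cell = +1.85 V, n = 3.
Overall reaction: Au³⁺(aq) + 3 Tl(s) → Au(s) + 3 Tl⁺(aq); Q = [Tl⁺]^3/[Au³⁺]^1.
From E = E° − (0.0592/n) log Q: log Q = (E° − E)·n/0.0592 = (+1.85 − (+1.820))·3/0.0592 = 1.5203.
So 1·log[Au³⁺] = 3·log(0.741) − log Q = -0.3905 − (1.5203) = -1.9108; [Au³⁺] = 10^(-1.9108) ≈ 0.012 M.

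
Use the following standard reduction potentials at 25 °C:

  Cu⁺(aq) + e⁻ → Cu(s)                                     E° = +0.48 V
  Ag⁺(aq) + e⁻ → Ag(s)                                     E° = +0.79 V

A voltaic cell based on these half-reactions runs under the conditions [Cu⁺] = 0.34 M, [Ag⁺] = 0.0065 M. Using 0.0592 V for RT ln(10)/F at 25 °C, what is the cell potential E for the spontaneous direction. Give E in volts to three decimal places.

Ag⁺/Ag is the cathode (higher E°), Cu⁺/Cu the anode: E°cell = +0.79 − (+0.48) = +0.31 V, n = 1.
Overall: Ag⁺(aq) + Cu(s) → Ag(s) + Cu⁺(aq)
Q = [Cu⁺] / ([Ag⁺]); log Q = 1.719.
E = E° − (0.0592/n) log Q = +0.31 − (0.0592/1)(1.719) = +0.208 V.

+0.208 V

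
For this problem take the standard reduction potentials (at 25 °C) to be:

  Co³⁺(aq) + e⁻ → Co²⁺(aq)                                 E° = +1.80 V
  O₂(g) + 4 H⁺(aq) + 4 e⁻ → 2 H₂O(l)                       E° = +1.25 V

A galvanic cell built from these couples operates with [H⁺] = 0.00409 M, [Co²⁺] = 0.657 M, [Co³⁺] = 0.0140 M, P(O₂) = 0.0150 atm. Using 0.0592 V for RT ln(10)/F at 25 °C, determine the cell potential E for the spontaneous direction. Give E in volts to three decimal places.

Co³⁺/Co²⁺ is the cathode (higher E°), O₂/H₂O the anode: E°cell = +1.80 − (+1.25) = +0.55 V, n = 4.
Overall: 4 Co³⁺(aq) + 2 H₂O(l) → 4 Co²⁺(aq) + O₂(g) + 4 H⁺(aq)
Q = [Co²⁺]^4·P(O₂)·[H⁺]^4 / ([Co³⁺]^4); log Q = -4.691.
E = E° − (0.0592/n) log Q = +0.55 − (0.0592/4)(-4.691) = +0.619 V.

+0.619 V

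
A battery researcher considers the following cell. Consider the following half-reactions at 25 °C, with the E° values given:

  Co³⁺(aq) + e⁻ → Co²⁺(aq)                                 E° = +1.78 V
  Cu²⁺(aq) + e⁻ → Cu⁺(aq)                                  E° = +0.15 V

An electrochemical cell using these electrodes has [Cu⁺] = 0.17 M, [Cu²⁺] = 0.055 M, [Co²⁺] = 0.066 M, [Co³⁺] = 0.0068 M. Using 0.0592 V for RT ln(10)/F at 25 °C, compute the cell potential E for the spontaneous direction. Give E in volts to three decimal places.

+1.601 V

Co³⁺/Co²⁺ is the cathode (higher E°), Cu²⁺/Cu⁺ the anode: E°cell = +1.78 − (+0.15) = +1.63 V, n = 1.
Overall: Co³⁺(aq) + Cu⁺(aq) → Co²⁺(aq) + Cu²⁺(aq)
Q = [Co²⁺]·[Cu²⁺] / ([Co³⁺]·[Cu⁺]); log Q = 0.497.
E = E° − (0.0592/n) log Q = +1.63 − (0.0592/1)(0.497) = +1.601 V.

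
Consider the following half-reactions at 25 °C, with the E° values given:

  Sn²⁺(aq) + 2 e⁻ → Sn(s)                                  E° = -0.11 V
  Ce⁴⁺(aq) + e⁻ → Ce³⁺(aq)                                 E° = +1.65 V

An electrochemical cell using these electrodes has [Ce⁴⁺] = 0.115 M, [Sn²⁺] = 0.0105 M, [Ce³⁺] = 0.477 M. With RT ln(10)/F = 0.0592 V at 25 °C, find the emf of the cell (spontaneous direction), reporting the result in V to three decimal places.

+1.782 V

Ce⁴⁺/Ce³⁺ is the cathode (higher E°), Sn²⁺/Sn the anode: E°cell = +1.65 − (-0.11) = +1.76 V, n = 2.
Overall: 2 Ce⁴⁺(aq) + Sn(s) → 2 Ce³⁺(aq) + Sn²⁺(aq)
Q = [Ce³⁺]^2·[Sn²⁺] / ([Ce⁴⁺]^2); log Q = -0.743.
E = E° − (0.0592/n) log Q = +1.76 − (0.0592/2)(-0.743) = +1.782 V.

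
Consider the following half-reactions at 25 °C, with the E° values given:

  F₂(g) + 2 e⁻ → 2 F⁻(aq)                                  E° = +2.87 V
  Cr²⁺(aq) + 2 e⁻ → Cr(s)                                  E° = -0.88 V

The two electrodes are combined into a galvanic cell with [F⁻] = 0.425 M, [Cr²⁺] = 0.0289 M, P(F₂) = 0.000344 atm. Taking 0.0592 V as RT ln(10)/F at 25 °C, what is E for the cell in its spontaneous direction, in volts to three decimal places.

F₂/F⁻ is the cathode (higher E°), Cr²⁺/Cr the anode: E°cell = +2.87 − (-0.88) = +3.75 V, n = 2.
Overall: F₂(g) + Cr(s) → 2 F⁻(aq) + Cr²⁺(aq)
Q = [F⁻]^2·[Cr²⁺] / (P(F₂)); log Q = 1.181.
E = E° − (0.0592/n) log Q = +3.75 − (0.0592/2)(1.181) = +3.715 V.

+3.715 V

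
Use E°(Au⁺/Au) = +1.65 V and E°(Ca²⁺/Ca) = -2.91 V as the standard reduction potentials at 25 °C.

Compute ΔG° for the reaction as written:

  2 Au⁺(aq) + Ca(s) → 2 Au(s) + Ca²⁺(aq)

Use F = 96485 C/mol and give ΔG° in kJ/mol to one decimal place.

-879.9 kJ/mol

As written, Au⁺/Au is reduced (cathode) and Ca²⁺/Ca is oxidised (anode), so E°cell = (+1.65) − (-2.91) = +4.56 V.
Balancing electrons gives n = 2.
ΔG° = −nFE° = −(2)(96485)(+4.56) = -879,943 J = -879.9 kJ/mol.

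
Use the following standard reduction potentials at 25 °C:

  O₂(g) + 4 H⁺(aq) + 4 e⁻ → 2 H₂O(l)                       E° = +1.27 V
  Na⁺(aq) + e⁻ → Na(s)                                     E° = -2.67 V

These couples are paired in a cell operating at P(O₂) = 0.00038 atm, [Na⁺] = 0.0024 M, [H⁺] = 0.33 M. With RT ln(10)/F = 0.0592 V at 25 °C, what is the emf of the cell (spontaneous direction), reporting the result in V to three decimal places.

O₂/H₂O is the cathode (higher E°), Na⁺/Na the anode: E°cell = +1.27 − (-2.67) = +3.94 V, n = 4.
Overall: O₂(g) + 4 H⁺(aq) + 4 Na(s) → 2 H₂O(l) + 4 Na⁺(aq)
Q = [Na⁺]^4 / (P(O₂)·[H⁺]^4); log Q = -5.133.
E = E° − (0.0592/n) log Q = +3.94 − (0.0592/4)(-5.133) = +4.016 V.

+4.016 V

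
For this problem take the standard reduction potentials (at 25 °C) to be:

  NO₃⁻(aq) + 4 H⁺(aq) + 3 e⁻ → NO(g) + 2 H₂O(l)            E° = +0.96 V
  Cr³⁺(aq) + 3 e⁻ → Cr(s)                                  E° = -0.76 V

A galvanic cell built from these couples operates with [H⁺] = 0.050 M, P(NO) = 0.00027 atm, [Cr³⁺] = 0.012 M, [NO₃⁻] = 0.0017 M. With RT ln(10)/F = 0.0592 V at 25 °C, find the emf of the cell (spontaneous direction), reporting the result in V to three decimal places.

NO₃⁻/NO is the cathode (higher E°), Cr³⁺/Cr the anode: E°cell = +0.96 − (-0.76) = +1.72 V, n = 3.
Overall: NO₃⁻(aq) + 4 H⁺(aq) + Cr(s) → NO(g) + 2 H₂O(l) + Cr³⁺(aq)
Q = P(NO)·[Cr³⁺] / ([NO₃⁻]·[H⁺]^4); log Q = 2.484.
E = E° − (0.0592/n) log Q = +1.72 − (0.0592/3)(2.484) = +1.671 V.

+1.671 V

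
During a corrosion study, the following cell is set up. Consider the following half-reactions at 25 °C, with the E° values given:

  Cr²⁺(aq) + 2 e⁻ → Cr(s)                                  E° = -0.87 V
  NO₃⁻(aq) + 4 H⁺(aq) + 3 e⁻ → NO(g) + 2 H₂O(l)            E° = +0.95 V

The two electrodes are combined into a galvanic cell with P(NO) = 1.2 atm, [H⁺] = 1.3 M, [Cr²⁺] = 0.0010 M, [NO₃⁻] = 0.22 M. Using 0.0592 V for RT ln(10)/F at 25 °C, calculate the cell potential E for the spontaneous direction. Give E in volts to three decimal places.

NO₃⁻/NO is the cathode (higher E°), Cr²⁺/Cr the anode: E°cell = +0.95 − (-0.87) = +1.82 V, n = 6.
Overall: 2 NO₃⁻(aq) + 8 H⁺(aq) + 3 Cr(s) → 2 NO(g) + 4 H₂O(l) + 3 Cr²⁺(aq)
Q = P(NO)^2·[Cr²⁺]^3 / ([NO₃⁻]^2·[H⁺]^8); log Q = -8.438.
E = E° − (0.0592/n) log Q = +1.82 − (0.0592/6)(-8.438) = +1.903 V.

+1.903 V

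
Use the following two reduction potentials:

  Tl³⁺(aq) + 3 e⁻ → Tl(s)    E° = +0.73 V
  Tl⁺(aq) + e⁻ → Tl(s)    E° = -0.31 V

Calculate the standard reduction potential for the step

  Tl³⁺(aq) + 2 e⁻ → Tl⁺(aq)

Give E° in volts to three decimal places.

+1.250 V

Sequential free energies add, so n₃E°₃ = n₁E°₁ + n₂E°₂.
With n₃ = 3, and the known step contributing 1×(-0.31) V, the unknown satisfies 2·E° = 3×(+0.73) − 1×(-0.31) = +2.500.
E° = +2.500 / 2 = +1.250 V.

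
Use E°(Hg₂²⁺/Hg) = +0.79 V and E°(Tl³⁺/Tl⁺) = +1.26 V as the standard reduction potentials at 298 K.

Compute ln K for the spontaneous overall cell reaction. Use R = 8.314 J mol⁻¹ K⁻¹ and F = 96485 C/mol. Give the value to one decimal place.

Cathode: Tl³⁺/Tl⁺; anode: Hg₂²⁺/Hg. E°cell = (+1.26) − (+0.79) = +0.47 V, with n = 2.
ΔG° = −nFE° = −RT ln K, so ln K = nFE°/(RT) = (2)(96485)(+0.47) / ((8.314)(298)) = 36.607.

36.6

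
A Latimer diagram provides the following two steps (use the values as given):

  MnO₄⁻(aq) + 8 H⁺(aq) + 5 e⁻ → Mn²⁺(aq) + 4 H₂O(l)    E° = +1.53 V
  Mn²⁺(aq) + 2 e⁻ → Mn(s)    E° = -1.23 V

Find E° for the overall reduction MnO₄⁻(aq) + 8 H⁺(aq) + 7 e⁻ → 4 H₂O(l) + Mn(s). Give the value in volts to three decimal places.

+0.741 V

Adding the free-energy changes (−nFE°) of the two steps gives −n₃FE°₃ = −n₁FE°₁ − n₂FE°₂.
E°₃ = (5×+1.53 + 2×-1.23) / 7 = (+5.190) / 7 = +0.741 V.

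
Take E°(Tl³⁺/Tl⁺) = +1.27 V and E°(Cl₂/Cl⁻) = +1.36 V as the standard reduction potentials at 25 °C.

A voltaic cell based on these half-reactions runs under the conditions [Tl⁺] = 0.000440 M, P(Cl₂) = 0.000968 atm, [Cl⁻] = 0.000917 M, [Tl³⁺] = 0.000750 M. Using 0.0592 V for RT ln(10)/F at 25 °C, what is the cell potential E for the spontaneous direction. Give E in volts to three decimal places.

Cl₂/Cl⁻ is the cathode (higher E°), Tl³⁺/Tl⁺ the anode: E°cell = +1.36 − (+1.27) = +0.09 V, n = 2.
Overall: Cl₂(g) + Tl⁺(aq) → 2 Cl⁻(aq) + Tl³⁺(aq)
Q = [Cl⁻]^2·[Tl³⁺] / (P(Cl₂)·[Tl⁺]); log Q = -2.830.
E = E° − (0.0592/n) log Q = +0.09 − (0.0592/2)(-2.830) = +0.174 V.

+0.174 V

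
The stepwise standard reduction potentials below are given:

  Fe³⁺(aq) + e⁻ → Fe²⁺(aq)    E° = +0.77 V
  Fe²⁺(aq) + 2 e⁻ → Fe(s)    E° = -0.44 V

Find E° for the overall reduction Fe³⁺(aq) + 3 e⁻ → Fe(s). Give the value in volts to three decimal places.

Adding the free-energy changes (−nFE°) of the two steps gives −n₃FE°₃ = −n₁FE°₁ − n₂FE°₂.
E°₃ = (1×+0.77 + 2×-0.44) / 3 = (-0.110) / 3 = -0.037 V.

-0.037 V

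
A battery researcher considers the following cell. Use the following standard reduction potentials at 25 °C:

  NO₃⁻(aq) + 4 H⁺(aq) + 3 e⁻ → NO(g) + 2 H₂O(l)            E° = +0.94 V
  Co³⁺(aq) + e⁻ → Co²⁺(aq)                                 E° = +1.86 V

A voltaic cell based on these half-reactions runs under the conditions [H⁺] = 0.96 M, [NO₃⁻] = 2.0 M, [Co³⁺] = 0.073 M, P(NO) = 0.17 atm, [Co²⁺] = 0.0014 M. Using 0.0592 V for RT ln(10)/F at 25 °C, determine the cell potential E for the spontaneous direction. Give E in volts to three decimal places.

+1.002 V

Co³⁺/Co²⁺ is the cathode (higher E°), NO₃⁻/NO the anode: E°cell = +1.86 − (+0.94) = +0.92 V, n = 3.
Overall: 3 Co³⁺(aq) + NO(g) + 2 H₂O(l) → 3 Co²⁺(aq) + NO₃⁻(aq) + 4 H⁺(aq)
Q = [Co²⁺]^3·[NO₃⁻]·[H⁺]^4 / ([Co³⁺]^3·P(NO)); log Q = -4.152.
E = E° − (0.0592/n) log Q = +0.92 − (0.0592/3)(-4.152) = +1.002 V.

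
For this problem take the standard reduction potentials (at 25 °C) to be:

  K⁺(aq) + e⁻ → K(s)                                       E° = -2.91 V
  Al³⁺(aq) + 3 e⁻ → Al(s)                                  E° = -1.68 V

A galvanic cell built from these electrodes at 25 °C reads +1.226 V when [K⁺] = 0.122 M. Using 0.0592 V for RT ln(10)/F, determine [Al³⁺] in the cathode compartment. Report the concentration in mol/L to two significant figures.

Al³⁺/Al is the cathode, K⁺/K the anode: E°cell = +1.23 V, n = 3.
Overall reaction: Al³⁺(aq) + 3 K(s) → Al(s) + 3 K⁺(aq); Q = [K⁺]^3/[Al³⁺]^1.
From E = E° − (0.0592/n) log Q: log Q = (E° − E)·n/0.0592 = (+1.23 − (+1.226))·3/0.0592 = 0.2027.
So 1·log[Al³⁺] = 3·log(0.122) − log Q = -2.7409 − (0.2027) = -2.9436; [Al³⁺] = 10^(-2.9436) ≈ 0.0011 M.

0.0011 M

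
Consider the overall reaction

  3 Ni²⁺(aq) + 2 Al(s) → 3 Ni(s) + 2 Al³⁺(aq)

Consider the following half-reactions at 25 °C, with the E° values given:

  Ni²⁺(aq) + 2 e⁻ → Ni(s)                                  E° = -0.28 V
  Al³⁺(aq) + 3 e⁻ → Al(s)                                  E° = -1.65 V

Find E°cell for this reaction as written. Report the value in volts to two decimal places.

The Ni²⁺/Ni couple has the higher reduction potential, so it is the cathode; Al³⁺/Al is oxidised at the anode.
E°cell = E°(cathode) − E°(anode) = (-0.28) − (-1.65) = +1.37 V.

+1.37 V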